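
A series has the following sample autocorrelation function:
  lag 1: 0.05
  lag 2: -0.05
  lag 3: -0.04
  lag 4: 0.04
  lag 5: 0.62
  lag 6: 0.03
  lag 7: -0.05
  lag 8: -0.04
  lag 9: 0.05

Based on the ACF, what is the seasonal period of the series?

5

The largest autocorrelation is r_5 = 0.62; the remaining lags stay at or below 0.05.
The dominant spike at lag 5 indicates a seasonal period of 5.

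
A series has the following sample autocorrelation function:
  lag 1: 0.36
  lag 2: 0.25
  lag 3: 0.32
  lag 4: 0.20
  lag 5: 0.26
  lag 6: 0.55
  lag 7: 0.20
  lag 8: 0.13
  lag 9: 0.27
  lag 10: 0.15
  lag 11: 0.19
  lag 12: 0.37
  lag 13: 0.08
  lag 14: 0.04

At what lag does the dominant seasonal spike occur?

The largest autocorrelation is r_6 = 0.55, with a weaker echo at lag 12 (0.37); the remaining lags stay at or below 0.36. The elevated value at lag 1 (0.36), dropping to 0.25 at lag 2, reflects decaying short-term dependence rather than seasonality.
The dominant spike at lag 6 indicates a seasonal period of 6.

6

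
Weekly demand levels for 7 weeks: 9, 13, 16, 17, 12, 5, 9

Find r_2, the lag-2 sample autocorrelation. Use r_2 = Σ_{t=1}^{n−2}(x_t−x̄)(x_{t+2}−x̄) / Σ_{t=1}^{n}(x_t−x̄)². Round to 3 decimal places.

-0.358

Mean x̄ = (9 + 13 + 16 + 17 + 12 + 5 + 9)/7 = 11.5714
Deviations from mean: -2.5714, 1.4286, 4.4286, 5.4286, 0.4286, -6.5714, -2.5714
Σ(x_t−x̄)(x_{t+2}−x̄) = (-11.3878) + (7.7551) + (1.8980) + (-35.6735) + (-1.1020) = -38.5102
Denominator Σ(x_t−x̄)² = 107.7143
r_2 = -38.5102 / 107.7143 = -0.358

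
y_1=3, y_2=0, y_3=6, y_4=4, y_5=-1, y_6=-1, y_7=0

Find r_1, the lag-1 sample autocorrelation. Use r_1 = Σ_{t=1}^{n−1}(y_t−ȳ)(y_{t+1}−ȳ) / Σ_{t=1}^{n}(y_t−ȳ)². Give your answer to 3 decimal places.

0.130

Mean ȳ = (3 + 0 + 6 + 4 − 1 − 1 + 0)/7 = 1.5714
Deviations from mean: 1.4286, -1.5714, 4.4286, 2.4286, -2.5714, -2.5714, -1.5714
Numerator Σ_{t=1}^{6}(y_t−ȳ)(y_{t+1}−ȳ) = 5.9592
Denominator Σ(y_t−ȳ)² = 45.7143
r_1 = 5.9592 / 45.7143 = 0.130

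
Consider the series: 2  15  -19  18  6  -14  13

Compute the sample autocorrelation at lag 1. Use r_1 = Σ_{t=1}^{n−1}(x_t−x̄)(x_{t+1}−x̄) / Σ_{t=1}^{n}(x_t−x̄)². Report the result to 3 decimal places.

-0.625

Mean x̄ = (2 + 15 − 19 + 18 + 6 − 14 + 13)/7 = 3.0000
Deviations from mean: -1.0000, 12.0000, -22.0000, 15.0000, 3.0000, -17.0000, 10.0000
Numerator Σ_{t=1}^{6}(x_t−x̄)(x_{t+1}−x̄) = -782.0000
Denominator Σ(x_t−x̄)² = 1252.0000
r_1 = -782.0000 / 1252.0000 = -0.625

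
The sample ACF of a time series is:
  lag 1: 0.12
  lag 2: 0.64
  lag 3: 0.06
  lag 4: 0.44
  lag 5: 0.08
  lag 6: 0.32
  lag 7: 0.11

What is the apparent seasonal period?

The largest autocorrelation is r_2 = 0.64, with weaker echoes at lags 4 (0.44) and 6 (0.32); the remaining lags stay at or below 0.12.
The dominant spike at lag 2 indicates a seasonal period of 2.

2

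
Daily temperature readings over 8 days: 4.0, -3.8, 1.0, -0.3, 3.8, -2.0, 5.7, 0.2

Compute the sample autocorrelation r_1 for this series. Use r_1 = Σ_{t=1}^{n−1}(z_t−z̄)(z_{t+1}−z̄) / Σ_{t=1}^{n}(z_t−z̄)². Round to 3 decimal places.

Mean z̄ = (4.0 − 3.8 + 1.0 − 0.3 + 3.8 − 2.0 + 5.7 + 0.2)/8 = 1.0750
Deviations from mean: 2.9250, -4.8750, -0.0750, -1.3750, 2.7250, -3.0750, 4.6250, -0.8750
Σ(z_t−z̄)(z_{t+1}−z̄) = (-14.2594) + (0.3656) + (0.1031) + (-3.7469) + (-8.3794) + (-14.2219) + (-4.0469) = -44.1856
Denominator Σ(z_t−z̄)² = 73.2550
r_1 = -44.1856 / 73.2550 = -0.603

-0.603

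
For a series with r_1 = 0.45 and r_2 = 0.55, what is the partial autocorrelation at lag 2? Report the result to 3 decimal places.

φ_{22} = (r_2 − r_1²) / (1 − r_1²)
r_1² = (0.45)² = 0.2025
Numerator = 0.55 − 0.2025 = 0.3475; denominator = 1 − 0.2025 = 0.7975
φ_{22} = 0.3475 / 0.7975 = 0.436

0.436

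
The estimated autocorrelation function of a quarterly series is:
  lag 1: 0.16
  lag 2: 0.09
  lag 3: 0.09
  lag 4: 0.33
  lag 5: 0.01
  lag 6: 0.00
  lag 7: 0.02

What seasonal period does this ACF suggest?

4

The largest autocorrelation is r_4 = 0.33; the remaining lags stay at or below 0.16.
The dominant spike at lag 4 indicates a seasonal period of 4.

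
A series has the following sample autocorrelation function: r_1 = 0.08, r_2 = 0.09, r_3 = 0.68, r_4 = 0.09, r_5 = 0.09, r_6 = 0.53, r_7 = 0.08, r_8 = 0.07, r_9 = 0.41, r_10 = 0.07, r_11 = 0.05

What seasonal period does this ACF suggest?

The largest autocorrelation is r_3 = 0.68, with weaker echoes at lags 6 (0.53) and 9 (0.41); the remaining lags stay at or below 0.09.
The dominant spike at lag 3 indicates a seasonal period of 3.

3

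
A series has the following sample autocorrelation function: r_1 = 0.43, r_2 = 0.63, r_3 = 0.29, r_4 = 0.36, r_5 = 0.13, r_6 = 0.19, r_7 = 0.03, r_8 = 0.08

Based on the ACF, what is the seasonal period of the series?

2

The largest autocorrelation is r_2 = 0.63; the remaining lags stay at or below 0.43.
The dominant spike at lag 2 indicates a seasonal period of 2.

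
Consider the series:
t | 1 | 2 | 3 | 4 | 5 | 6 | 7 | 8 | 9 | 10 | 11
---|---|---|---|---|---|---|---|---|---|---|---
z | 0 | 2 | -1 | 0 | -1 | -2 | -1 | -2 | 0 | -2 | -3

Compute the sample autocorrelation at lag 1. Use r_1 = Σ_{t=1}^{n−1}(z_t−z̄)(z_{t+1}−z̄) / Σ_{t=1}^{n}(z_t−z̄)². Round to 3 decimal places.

Mean z̄ = (0 + 2 − 1 + 0 − 1 − 2 − 1 − 2 + 0 − 2 − 3)/11 = -0.9091
Numerator Σ_{t=1}^{10}(z_t−z̄)(z_{t+1}−z̄) = 2.8099
Denominator Σ(z_t−z̄)² = 18.9091
r_1 = 2.8099 / 18.9091 = 0.149

0.149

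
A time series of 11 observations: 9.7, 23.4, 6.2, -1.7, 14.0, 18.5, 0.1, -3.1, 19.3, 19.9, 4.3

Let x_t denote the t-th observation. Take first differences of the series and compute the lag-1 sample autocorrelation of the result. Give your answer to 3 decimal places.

-0.130

First differences Δx: 13.7, -17.2, -7.9, 15.7, 4.5, -18.4, -3.2, 22.4, 0.6, -15.6
Mean of differences = -0.5400
Numerator Σ(Δx_t−Δx̄)(Δx_{t+1}−Δx̄) = -246.8416
Denominator Σ(Δx_t−Δx̄)² = 1904.0440
r_1(Δx) = -246.8416 / 1904.0440 = -0.130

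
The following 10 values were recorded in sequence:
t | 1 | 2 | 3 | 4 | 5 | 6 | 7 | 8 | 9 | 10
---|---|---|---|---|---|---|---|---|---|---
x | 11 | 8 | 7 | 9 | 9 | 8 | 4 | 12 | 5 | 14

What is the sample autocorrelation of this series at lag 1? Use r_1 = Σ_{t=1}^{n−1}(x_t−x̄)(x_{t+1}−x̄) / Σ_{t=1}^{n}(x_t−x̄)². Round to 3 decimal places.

-0.536

Mean x̄ = (11 + 8 + 7 + 9 + 9 + 8 + 4 + 12 + 5 + 14)/10 = 8.7000
Numerator Σ_{t=1}^{9}(x_t−x̄)(x_{t+1}−x̄) = -45.0900
Denominator Σ(x_t−x̄)² = 84.1000
r_1 = -45.0900 / 84.1000 = -0.536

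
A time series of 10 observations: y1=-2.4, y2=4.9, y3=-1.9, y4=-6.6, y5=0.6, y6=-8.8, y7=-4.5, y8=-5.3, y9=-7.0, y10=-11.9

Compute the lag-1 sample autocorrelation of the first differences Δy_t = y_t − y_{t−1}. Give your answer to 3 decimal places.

First differences Δy: 7.3, -6.8, -4.7, 7.2, -9.4, 4.3, -0.8, -1.7, -4.9
Mean of differences = -1.0556
Numerator Σ(Δy_t−Δȳ)(Δy_{t+1}−Δȳ) = -167.0453
Denominator Σ(Δy_t−Δȳ)² = 297.8222
r_1(Δy) = -167.0453 / 297.8222 = -0.561

-0.561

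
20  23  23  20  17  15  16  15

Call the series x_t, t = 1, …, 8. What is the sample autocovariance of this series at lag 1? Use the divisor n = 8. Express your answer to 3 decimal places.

6.732

Mean x̄ = (20 + 23 + 23 + 20 + 17 + 15 + 16 + 15)/8 = 18.6250
Σ_{t=1}^{7}(x_t−x̄)(x_{t+1}−x̄) = 53.8594
γ_1 = 53.8594 / 8 = 6.732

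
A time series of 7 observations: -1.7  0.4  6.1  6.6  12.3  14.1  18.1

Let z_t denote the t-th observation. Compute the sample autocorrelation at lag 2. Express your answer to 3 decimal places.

0.177

Mean z̄ = (-1.7 + 0.4 + 6.1 + 6.6 + 12.3 + 14.1 + 18.1)/7 = 7.9857
Deviations from mean: -9.6857, -7.5857, -1.8857, -1.3857, 4.3143, 6.1143, 10.1143
Numerator Σ_{t=1}^{5}(z_t−z̄)(z_{t+2}−z̄) = 55.8039
Denominator Σ(z_t−z̄)² = 315.1286
r_2 = 55.8039 / 315.1286 = 0.177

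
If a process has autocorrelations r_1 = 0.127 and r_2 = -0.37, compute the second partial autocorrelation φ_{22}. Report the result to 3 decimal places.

-0.392

φ_{22} = (r_2 − r_1²) / (1 − r_1²)
r_1² = (0.127)² = 0.016129
Numerator = -0.37 − 0.0161 = -0.3861; denominator = 1 − 0.0161 = 0.9839
φ_{22} = -0.3861 / 0.9839 = -0.392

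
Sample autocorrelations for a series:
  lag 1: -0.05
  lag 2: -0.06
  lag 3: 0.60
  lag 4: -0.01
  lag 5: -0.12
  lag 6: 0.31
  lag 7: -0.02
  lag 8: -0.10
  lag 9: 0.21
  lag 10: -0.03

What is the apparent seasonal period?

3

The largest autocorrelation is r_3 = 0.60, with weaker echoes at lags 6 (0.31) and 9 (0.21); the remaining lags stay at or below -0.01.
The dominant spike at lag 3 indicates a seasonal period of 3.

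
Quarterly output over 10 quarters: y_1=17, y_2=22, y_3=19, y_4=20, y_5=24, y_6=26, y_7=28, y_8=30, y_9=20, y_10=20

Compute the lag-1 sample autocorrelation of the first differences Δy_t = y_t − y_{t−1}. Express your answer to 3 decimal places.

-0.108

First differences Δy: 5, -3, 1, 4, 2, 2, 2, -10, 0
Mean of differences = 0.3333
Numerator Σ(Δy_t−Δȳ)(Δy_{t+1}−Δȳ) = -17.4444
Denominator Σ(Δy_t−Δȳ)² = 162.0000
r_1(Δy) = -17.4444 / 162.0000 = -0.108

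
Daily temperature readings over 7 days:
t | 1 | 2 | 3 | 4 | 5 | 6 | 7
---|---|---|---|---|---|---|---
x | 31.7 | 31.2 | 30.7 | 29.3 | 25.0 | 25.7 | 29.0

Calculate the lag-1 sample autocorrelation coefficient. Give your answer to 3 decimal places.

0.524

Mean x̄ = (31.7 + 31.2 + 30.7 + 29.3 + 25.0 + 25.7 + 29.0)/7 = 28.9429
Numerator Σ_{t=1}^{6}(x_t−x̄)(x_{t+1}−x̄) = 22.0096
Denominator Σ(x_t−x̄)² = 41.9771
r_1 = 22.0096 / 41.9771 = 0.524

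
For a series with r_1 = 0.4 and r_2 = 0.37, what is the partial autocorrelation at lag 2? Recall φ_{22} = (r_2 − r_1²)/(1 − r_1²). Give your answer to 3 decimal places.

φ_{22} = (r_2 − r_1²) / (1 − r_1²)
r_1² = (0.4)² = 0.16
Numerator = 0.37 − 0.1600 = 0.2100; denominator = 1 − 0.1600 = 0.8400
φ_{22} = 0.2100 / 0.8400 = 0.250

0.250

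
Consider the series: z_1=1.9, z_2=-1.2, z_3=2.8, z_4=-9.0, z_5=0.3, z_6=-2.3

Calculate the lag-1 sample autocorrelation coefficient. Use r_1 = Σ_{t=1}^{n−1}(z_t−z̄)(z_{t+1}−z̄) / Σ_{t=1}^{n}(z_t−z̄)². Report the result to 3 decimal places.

Mean z̄ = (1.9 − 1.2 + 2.8 − 9.0 + 0.3 − 2.3)/6 = -1.2500
Deviations from mean: 3.1500, 0.0500, 4.0500, -7.7500, 1.5500, -1.0500
Σ(z_t−z̄)(z_{t+1}−z̄) = (0.1575) + (0.2025) + (-31.3875) + (-12.0125) + (-1.6275) = -44.6675
Denominator Σ(z_t−z̄)² = 89.8950
r_1 = -44.6675 / 89.8950 = -0.497

-0.497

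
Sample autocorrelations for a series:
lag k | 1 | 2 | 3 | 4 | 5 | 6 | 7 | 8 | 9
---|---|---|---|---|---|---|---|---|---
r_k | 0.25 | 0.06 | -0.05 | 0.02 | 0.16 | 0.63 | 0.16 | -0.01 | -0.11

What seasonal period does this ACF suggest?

6

The largest autocorrelation is r_6 = 0.63; the remaining lags stay at or below 0.25. The elevated value at lag 1 (0.25), dropping to 0.06 at lag 2, reflects decaying short-term dependence rather than seasonality.
The dominant spike at lag 6 indicates a seasonal period of 6.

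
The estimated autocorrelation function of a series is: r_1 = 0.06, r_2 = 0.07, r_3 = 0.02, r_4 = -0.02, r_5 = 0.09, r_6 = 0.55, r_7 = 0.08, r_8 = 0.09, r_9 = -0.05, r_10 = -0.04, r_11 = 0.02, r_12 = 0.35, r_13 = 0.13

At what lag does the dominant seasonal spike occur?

6

The largest autocorrelation is r_6 = 0.55, with a weaker echo at lag 12 (0.35); the remaining lags stay at or below 0.13.
The dominant spike at lag 6 indicates a seasonal period of 6.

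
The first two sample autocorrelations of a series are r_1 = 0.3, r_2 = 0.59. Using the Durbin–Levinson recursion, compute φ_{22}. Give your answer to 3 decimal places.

φ_{22} = (r_2 − r_1²) / (1 − r_1²)
r_1² = (0.3)² = 0.09
Numerator = 0.59 − 0.0900 = 0.5000; denominator = 1 − 0.0900 = 0.9100
φ_{22} = 0.5000 / 0.9100 = 0.549

0.549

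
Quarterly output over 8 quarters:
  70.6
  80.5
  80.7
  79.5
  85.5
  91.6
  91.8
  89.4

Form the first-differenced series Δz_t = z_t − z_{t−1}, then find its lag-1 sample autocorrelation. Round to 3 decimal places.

-0.044

First differences Δz: 9.9, 0.2, -1.2, 6.0, 6.1, 0.2, -2.4
Mean of differences = 2.6857
Numerator Σ(Δz_t−Δz̄)(Δz_{t+1}−Δz̄) = -5.6816
Denominator Σ(Δz_t−Δz̄)² = 128.0086
r_1(Δz) = -5.6816 / 128.0086 = -0.044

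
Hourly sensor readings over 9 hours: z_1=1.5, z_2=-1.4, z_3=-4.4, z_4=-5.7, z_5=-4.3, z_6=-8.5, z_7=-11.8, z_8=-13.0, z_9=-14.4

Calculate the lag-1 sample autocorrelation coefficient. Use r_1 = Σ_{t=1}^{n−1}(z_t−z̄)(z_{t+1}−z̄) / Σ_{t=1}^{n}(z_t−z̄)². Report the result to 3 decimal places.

0.618

Mean z̄ = (1.5 − 1.4 − 4.4 − 5.7 − 4.3 − 8.5 − 11.8 − 13.0 − 14.4)/9 = -6.8889
Numerator Σ_{t=1}^{8}(z_t−z̄)(z_{t+1}−z̄) = 145.3988
Denominator Σ(z_t−z̄)² = 235.2889
r_1 = 145.3988 / 235.2889 = 0.618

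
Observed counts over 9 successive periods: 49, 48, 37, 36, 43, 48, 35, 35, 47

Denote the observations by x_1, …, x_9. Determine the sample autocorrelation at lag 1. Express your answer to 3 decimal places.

Mean x̄ = (49 + 48 + 37 + 36 + 43 + 48 + 35 + 35 + 47)/9 = 42.0000
Numerator Σ_{t=1}^{8}(x_t−x̄)(x_{t+1}−x̄) = 14.0000
Denominator Σ(x_t−x̄)² = 306.0000
r_1 = 14.0000 / 306.0000 = 0.046

0.046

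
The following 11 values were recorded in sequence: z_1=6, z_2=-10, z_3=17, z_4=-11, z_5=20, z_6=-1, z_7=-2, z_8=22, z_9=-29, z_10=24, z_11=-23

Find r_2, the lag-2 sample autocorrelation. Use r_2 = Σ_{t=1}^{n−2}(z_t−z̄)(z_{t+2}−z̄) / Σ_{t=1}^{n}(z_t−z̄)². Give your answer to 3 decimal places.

Mean z̄ = (6 − 10 + 17 − 11 + 20 − 1 − 2 + 22 − 29 + 24 − 23)/11 = 1.1818
Numerator Σ_{t=1}^{9}(z_t−z̄)(z_{t+2}−z̄) = 1732.2975
Denominator Σ(z_t−z̄)² = 3365.6364
r_2 = 1732.2975 / 3365.6364 = 0.515

0.515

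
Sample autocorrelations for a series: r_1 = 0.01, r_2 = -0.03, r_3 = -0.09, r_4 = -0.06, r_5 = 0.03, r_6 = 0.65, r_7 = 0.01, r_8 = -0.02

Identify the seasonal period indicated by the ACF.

The largest autocorrelation is r_6 = 0.65; the remaining lags stay at or below 0.03.
The dominant spike at lag 6 indicates a seasonal period of 6.

6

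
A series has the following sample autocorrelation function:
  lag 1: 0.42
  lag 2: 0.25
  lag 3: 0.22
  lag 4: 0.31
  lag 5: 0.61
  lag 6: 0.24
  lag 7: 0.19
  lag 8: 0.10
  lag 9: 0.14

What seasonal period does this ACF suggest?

5

The largest autocorrelation is r_5 = 0.61; the remaining lags stay at or below 0.42. The elevated value at lag 1 (0.42), dropping to 0.25 at lag 2, reflects decaying short-term dependence rather than seasonality.
The dominant spike at lag 5 indicates a seasonal period of 5.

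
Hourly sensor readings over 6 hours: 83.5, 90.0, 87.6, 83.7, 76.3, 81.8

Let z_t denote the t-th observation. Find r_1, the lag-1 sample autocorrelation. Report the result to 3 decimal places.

Mean z̄ = (83.5 + 90.0 + 87.6 + 83.7 + 76.3 + 81.8)/6 = 83.8167
Deviations from mean: -0.3167, 6.1833, 3.7833, -0.1167, -7.5167, -2.0167
Numerator Σ_{t=1}^{5}(z_t−z̄)(z_{t+1}−z̄) = 37.0297
Denominator Σ(z_t−z̄)² = 113.2283
r_1 = 37.0297 / 113.2283 = 0.327

0.327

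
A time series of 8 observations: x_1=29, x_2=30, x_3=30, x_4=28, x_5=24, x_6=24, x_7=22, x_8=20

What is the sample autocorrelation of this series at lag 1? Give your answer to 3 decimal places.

Mean x̄ = (29 + 30 + 30 + 28 + 24 + 24 + 22 + 20)/8 = 25.8750
Deviations from mean: 3.1250, 4.1250, 4.1250, 2.1250, -1.8750, -1.8750, -3.8750, -5.8750
Σ(x_t−x̄)(x_{t+1}−x̄) = (12.8906) + (17.0156) + (8.7656) + (-3.9844) + (3.5156) + (7.2656) + (22.7656) = 68.2344
Denominator Σ(x_t−x̄)² = 104.8750
r_1 = 68.2344 / 104.8750 = 0.651

0.651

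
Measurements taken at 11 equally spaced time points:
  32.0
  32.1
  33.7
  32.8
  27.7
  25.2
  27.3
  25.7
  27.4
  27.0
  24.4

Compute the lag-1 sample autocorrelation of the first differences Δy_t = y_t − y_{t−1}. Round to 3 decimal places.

0.014

First differences Δy: 0.1, 1.6, -0.9, -5.1, -2.5, 2.1, -1.6, 1.7, -0.4, -2.6
Mean of differences = -0.7600
Numerator Σ(Δy_t−Δȳ)(Δy_{t+1}−Δȳ) = 0.6364
Denominator Σ(Δy_t−Δȳ)² = 46.6440
r_1(Δy) = 0.6364 / 46.6440 = 0.014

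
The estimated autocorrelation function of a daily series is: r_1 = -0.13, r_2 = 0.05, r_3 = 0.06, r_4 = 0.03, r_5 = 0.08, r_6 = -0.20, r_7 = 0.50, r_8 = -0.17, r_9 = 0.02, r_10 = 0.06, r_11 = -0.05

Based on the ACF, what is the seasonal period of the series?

The largest autocorrelation is r_7 = 0.50; the remaining lags stay at or below 0.08.
The dominant spike at lag 7 indicates a seasonal period of 7.

7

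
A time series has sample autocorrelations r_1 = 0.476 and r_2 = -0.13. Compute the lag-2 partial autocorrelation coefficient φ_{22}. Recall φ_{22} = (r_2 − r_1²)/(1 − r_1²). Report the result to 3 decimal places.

-0.461

φ_{22} = (r_2 − r_1²) / (1 − r_1²)
r_1² = (0.476)² = 0.226576
Numerator = -0.13 − 0.2266 = -0.3566; denominator = 1 − 0.2266 = 0.7734
φ_{22} = -0.3566 / 0.7734 = -0.461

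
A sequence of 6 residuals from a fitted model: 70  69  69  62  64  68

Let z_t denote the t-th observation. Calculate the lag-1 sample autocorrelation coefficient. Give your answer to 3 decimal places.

0.231

Mean z̄ = (70 + 69 + 69 + 62 + 64 + 68)/6 = 67.0000
Deviations from mean: 3.0000, 2.0000, 2.0000, -5.0000, -3.0000, 1.0000
Numerator Σ_{t=1}^{5}(z_t−z̄)(z_{t+1}−z̄) = 12.0000
Denominator Σ(z_t−z̄)² = 52.0000
r_1 = 12.0000 / 52.0000 = 0.231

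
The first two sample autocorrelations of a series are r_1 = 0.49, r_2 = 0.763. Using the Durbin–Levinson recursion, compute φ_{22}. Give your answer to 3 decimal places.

φ_{22} = (r_2 − r_1²) / (1 − r_1²)
r_1² = (0.49)² = 0.2401
Numerator = 0.763 − 0.2401 = 0.5229; denominator = 1 − 0.2401 = 0.7599
φ_{22} = 0.5229 / 0.7599 = 0.688

0.688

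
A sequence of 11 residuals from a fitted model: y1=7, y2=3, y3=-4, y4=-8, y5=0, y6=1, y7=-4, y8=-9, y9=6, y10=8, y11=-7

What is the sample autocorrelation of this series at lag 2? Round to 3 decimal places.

Mean ȳ = (7 + 3 − 4 − 8 + 0 + 1 − 4 − 9 + 6 + 8 − 7)/11 = -0.6364
Numerator Σ_{t=1}^{9}(y_t−ȳ)(y_{t+2}−ȳ) = -219.2645
Denominator Σ(y_t−ȳ)² = 380.5455
r_2 = -219.2645 / 380.5455 = -0.576

-0.576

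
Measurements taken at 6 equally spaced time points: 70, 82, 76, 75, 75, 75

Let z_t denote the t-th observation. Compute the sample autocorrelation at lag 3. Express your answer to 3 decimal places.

Mean z̄ = (70 + 82 + 76 + 75 + 75 + 75)/6 = 75.5000
Deviations from mean: -5.5000, 6.5000, 0.5000, -0.5000, -0.5000, -0.5000
Σ(z_t−z̄)(z_{t+3}−z̄) = (2.7500) + (-3.2500) + (-0.2500) = -0.7500
Denominator Σ(z_t−z̄)² = 73.5000
r_3 = -0.7500 / 73.5000 = -0.010

-0.010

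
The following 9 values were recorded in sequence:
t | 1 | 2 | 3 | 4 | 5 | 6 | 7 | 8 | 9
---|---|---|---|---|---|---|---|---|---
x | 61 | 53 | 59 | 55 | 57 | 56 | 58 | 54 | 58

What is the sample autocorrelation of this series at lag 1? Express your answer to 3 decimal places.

Mean x̄ = (61 + 53 + 59 + 55 + 57 + 56 + 58 + 54 + 58)/9 = 56.7778
Numerator Σ_{t=1}^{8}(x_t−x̄)(x_{t+1}−x̄) = -36.6049
Denominator Σ(x_t−x̄)² = 51.5556
r_1 = -36.6049 / 51.5556 = -0.710

-0.710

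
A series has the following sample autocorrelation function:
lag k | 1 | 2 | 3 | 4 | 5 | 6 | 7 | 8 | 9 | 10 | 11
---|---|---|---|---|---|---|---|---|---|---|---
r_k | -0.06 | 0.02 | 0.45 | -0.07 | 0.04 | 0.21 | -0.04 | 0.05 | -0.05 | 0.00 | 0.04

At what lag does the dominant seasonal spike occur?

The largest autocorrelation is r_3 = 0.45, with a weaker echo at lag 6 (0.21); the remaining lags stay at or below 0.05.
The dominant spike at lag 3 indicates a seasonal period of 3.

3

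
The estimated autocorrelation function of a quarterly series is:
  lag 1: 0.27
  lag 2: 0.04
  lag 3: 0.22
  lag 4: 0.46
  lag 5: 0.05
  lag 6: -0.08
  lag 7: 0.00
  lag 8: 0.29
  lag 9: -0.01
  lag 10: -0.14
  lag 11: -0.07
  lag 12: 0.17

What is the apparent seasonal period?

4

The largest autocorrelation is r_4 = 0.46, with a weaker echo at lag 8 (0.29); the remaining lags stay at or below 0.27. The elevated value at lag 1 (0.27), dropping to 0.04 at lag 2, reflects decaying short-term dependence rather than seasonality.
The dominant spike at lag 4 indicates a seasonal period of 4.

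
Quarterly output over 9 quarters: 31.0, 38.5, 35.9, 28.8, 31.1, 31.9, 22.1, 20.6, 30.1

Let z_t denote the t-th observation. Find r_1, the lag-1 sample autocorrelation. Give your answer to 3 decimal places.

Mean z̄ = (31.0 + 38.5 + 35.9 + 28.8 + 31.1 + 31.9 + 22.1 + 20.6 + 30.1)/9 = 30.0000
Numerator Σ_{t=1}^{8}(z_t−z̄)(z_{t+1}−z̄) = 110.6500
Denominator Σ(z_t−z̄)² = 265.1000
r_1 = 110.6500 / 265.1000 = 0.417

0.417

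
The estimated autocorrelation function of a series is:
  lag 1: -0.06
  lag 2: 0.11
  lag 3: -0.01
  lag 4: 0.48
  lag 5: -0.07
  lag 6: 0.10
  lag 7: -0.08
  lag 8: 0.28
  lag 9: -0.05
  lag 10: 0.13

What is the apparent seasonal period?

The largest autocorrelation is r_4 = 0.48, with a weaker echo at lag 8 (0.28); the remaining lags stay at or below 0.13.
The dominant spike at lag 4 indicates a seasonal period of 4.

4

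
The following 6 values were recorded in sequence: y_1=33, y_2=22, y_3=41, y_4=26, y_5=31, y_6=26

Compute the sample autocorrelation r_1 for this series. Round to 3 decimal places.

Mean ȳ = (33 + 22 + 41 + 26 + 31 + 26)/6 = 29.8333
Deviations from mean: 3.1667, -7.8333, 11.1667, -3.8333, 1.1667, -3.8333
Σ(y_t−ȳ)(y_{t+1}−ȳ) = (-24.8056) + (-87.4722) + (-42.8056) + (-4.4722) + (-4.4722) = -164.0278
Denominator Σ(y_t−ȳ)² = 226.8333
r_1 = -164.0278 / 226.8333 = -0.723

-0.723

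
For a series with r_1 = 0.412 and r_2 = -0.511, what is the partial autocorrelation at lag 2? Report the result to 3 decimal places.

-0.820

φ_{22} = (r_2 − r_1²) / (1 − r_1²)
r_1² = (0.412)² = 0.169744
Numerator = -0.511 − 0.1697 = -0.6807; denominator = 1 − 0.1697 = 0.8303
φ_{22} = -0.6807 / 0.8303 = -0.820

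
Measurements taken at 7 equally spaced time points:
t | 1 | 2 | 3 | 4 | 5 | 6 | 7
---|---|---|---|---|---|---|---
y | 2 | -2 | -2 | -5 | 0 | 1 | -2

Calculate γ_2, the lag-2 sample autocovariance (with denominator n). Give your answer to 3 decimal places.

Mean ȳ = (2 − 2 − 2 − 5 + 0 + 1 − 2)/7 = -1.1429
Deviations: 3.1429, -0.8571, -0.8571, -3.8571, 1.1429, 2.1429, -0.8571
Σ_{t=1}^{5}(y_t−ȳ)(y_{t+2}−ȳ) = -9.6122
γ_2 = -9.6122 / 7 = -1.373

-1.373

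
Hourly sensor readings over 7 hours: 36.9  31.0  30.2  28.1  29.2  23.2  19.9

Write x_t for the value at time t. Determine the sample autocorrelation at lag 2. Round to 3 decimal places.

0.059

Mean x̄ = (36.9 + 31.0 + 30.2 + 28.1 + 29.2 + 23.2 + 19.9)/7 = 28.3571
Deviations from mean: 8.5429, 2.6429, 1.8429, -0.2571, 0.8429, -5.1571, -8.4571
Numerator Σ_{t=1}^{5}(x_t−x̄)(x_{t+2}−x̄) = 10.8149
Denominator Σ(x_t−x̄)² = 182.2571
r_2 = 10.8149 / 182.2571 = 0.059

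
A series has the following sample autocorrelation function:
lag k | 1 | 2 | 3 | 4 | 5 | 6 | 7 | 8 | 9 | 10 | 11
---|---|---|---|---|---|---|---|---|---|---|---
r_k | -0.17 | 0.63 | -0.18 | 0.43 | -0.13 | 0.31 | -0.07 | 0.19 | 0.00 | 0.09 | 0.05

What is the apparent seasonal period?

2

The largest autocorrelation is r_2 = 0.63, with weaker echoes at lags 4 (0.43), 6 (0.31) and 8 (0.19); the remaining lags stay at or below 0.09.
The dominant spike at lag 2 indicates a seasonal period of 2.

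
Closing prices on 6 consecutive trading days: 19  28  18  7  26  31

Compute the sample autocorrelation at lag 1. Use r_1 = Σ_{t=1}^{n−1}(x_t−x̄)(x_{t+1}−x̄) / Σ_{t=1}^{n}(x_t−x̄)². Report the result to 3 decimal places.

Mean x̄ = (19 + 28 + 18 + 7 + 26 + 31)/6 = 21.5000
Deviations from mean: -2.5000, 6.5000, -3.5000, -14.5000, 4.5000, 9.5000
Numerator Σ_{t=1}^{5}(x_t−x̄)(x_{t+1}−x̄) = -10.7500
Denominator Σ(x_t−x̄)² = 381.5000
r_1 = -10.7500 / 381.5000 = -0.028

-0.028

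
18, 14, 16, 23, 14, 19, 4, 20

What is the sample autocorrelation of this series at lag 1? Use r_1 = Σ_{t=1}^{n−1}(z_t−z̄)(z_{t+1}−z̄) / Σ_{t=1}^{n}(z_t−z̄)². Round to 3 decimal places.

-0.470

Mean z̄ = (18 + 14 + 16 + 23 + 14 + 19 + 4 + 20)/8 = 16.0000
Deviations from mean: 2.0000, -2.0000, 0.0000, 7.0000, -2.0000, 3.0000, -12.0000, 4.0000
Σ(z_t−z̄)(z_{t+1}−z̄) = (-4.0000) + (0.0000) + (0.0000) + (-14.0000) + (-6.0000) + (-36.0000) + (-48.0000) = -108.0000
Denominator Σ(z_t−z̄)² = 230.0000
r_1 = -108.0000 / 230.0000 = -0.470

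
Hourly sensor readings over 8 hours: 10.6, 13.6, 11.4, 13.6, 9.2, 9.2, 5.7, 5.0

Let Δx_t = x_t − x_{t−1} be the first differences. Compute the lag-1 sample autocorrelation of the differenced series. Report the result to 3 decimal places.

First differences Δx: 3.0, -2.2, 2.2, -4.4, 0.0, -3.5, -0.7
Mean of differences = -0.8000
Numerator Σ(Δx_t−Δx̄)(Δx_{t+1}−Δx̄) = -25.6300
Denominator Σ(Δx_t−Δx̄)² = 46.3000
r_1(Δx) = -25.6300 / 46.3000 = -0.554

-0.554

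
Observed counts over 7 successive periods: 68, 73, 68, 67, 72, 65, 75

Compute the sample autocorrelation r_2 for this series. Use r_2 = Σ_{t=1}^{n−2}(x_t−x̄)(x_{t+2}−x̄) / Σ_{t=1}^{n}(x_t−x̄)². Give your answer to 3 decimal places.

Mean x̄ = (68 + 73 + 68 + 67 + 72 + 65 + 75)/7 = 69.7143
Deviations from mean: -1.7143, 3.2857, -1.7143, -2.7143, 2.2857, -4.7143, 5.2857
Σ(x_t−x̄)(x_{t+2}−x̄) = (2.9388) + (-8.9184) + (-3.9184) + (12.7959) + (12.0816) = 14.9796
Denominator Σ(x_t−x̄)² = 79.4286
r_2 = 14.9796 / 79.4286 = 0.189

0.189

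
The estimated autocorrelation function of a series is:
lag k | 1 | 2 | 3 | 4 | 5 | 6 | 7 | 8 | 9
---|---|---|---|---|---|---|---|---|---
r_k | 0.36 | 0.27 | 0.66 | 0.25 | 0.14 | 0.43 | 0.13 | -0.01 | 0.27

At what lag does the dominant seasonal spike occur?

3

The largest autocorrelation is r_3 = 0.66, with a weaker echo at lag 6 (0.43); the remaining lags stay at or below 0.36. The elevated value at lag 1 (0.36), dropping to 0.27 at lag 2, reflects decaying short-term dependence rather than seasonality.
The dominant spike at lag 3 indicates a seasonal period of 3.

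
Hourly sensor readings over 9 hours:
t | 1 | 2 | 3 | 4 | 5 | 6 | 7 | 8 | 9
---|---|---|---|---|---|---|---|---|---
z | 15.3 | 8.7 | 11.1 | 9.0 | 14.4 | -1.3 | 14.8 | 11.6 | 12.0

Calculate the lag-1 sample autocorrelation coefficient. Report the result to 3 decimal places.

Mean z̄ = (15.3 + 8.7 + 11.1 + 9.0 + 14.4 − 1.3 + 14.8 + 11.6 + 12.0)/9 = 10.6222
Numerator Σ_{t=1}^{8}(z_t−z̄)(z_{t+1}−z̄) = -106.2294
Denominator Σ(z_t−z̄)² = 205.1556
r_1 = -106.2294 / 205.1556 = -0.518

-0.518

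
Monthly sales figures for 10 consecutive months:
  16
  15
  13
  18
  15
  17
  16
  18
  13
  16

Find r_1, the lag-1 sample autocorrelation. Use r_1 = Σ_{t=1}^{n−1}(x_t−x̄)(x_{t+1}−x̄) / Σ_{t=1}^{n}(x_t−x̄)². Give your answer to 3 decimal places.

Mean x̄ = (16 + 15 + 13 + 18 + 15 + 17 + 16 + 18 + 13 + 16)/10 = 15.7000
Numerator Σ_{t=1}^{9}(x_t−x̄)(x_{t+1}−x̄) = -12.9900
Denominator Σ(x_t−x̄)² = 28.1000
r_1 = -12.9900 / 28.1000 = -0.462

-0.462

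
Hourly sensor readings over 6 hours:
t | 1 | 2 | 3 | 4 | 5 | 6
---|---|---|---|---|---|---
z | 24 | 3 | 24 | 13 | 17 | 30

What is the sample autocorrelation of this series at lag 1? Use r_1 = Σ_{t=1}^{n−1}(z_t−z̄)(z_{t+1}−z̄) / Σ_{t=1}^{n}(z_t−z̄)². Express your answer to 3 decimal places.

-0.451

Mean z̄ = (24 + 3 + 24 + 13 + 17 + 30)/6 = 18.5000
Deviations from mean: 5.5000, -15.5000, 5.5000, -5.5000, -1.5000, 11.5000
Σ(z_t−z̄)(z_{t+1}−z̄) = (-85.2500) + (-85.2500) + (-30.2500) + (8.2500) + (-17.2500) = -209.7500
Denominator Σ(z_t−z̄)² = 465.5000
r_1 = -209.7500 / 465.5000 = -0.451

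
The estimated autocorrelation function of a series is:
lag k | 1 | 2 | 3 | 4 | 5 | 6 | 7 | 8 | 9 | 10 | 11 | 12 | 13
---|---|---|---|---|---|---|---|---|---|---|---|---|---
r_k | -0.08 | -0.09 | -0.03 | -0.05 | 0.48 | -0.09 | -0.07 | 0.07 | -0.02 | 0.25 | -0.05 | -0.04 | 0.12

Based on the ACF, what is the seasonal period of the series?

5

The largest autocorrelation is r_5 = 0.48, with a weaker echo at lag 10 (0.25); the remaining lags stay at or below 0.12.
The dominant spike at lag 5 indicates a seasonal period of 5.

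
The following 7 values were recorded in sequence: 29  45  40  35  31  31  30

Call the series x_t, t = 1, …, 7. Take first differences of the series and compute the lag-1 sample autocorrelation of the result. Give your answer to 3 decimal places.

-0.101

First differences Δx: 16, -5, -5, -4, 0, -1
Mean of differences = 0.1667
Numerator Σ(Δx_t−Δx̄)(Δx_{t+1}−Δx̄) = -32.6944
Denominator Σ(Δx_t−Δx̄)² = 322.8333
r_1(Δx) = -32.6944 / 322.8333 = -0.101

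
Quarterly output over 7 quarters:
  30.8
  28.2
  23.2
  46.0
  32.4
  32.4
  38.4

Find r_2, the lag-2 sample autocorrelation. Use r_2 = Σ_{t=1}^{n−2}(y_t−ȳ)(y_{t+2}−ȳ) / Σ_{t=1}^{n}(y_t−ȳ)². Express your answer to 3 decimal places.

-0.143

Mean ȳ = (30.8 + 28.2 + 23.2 + 46.0 + 32.4 + 32.4 + 38.4)/7 = 33.0571
Deviations from mean: -2.2571, -4.8571, -9.8571, 12.9429, -0.6571, -0.6571, 5.3429
Numerator Σ_{t=1}^{5}(y_t−ȳ)(y_{t+2}−ȳ) = -46.1551
Denominator Σ(y_t−ȳ)² = 322.7771
r_2 = -46.1551 / 322.7771 = -0.143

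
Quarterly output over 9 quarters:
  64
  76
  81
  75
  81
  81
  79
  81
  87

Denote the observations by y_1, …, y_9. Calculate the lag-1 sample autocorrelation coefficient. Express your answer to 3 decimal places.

Mean ȳ = (64 + 76 + 81 + 75 + 81 + 81 + 79 + 81 + 87)/9 = 78.3333
Numerator Σ_{t=1}^{8}(y_t−ȳ)(y_{t+1}−ȳ) = 43.2222
Denominator Σ(y_t−ȳ)² = 326.0000
r_1 = 43.2222 / 326.0000 = 0.133

0.133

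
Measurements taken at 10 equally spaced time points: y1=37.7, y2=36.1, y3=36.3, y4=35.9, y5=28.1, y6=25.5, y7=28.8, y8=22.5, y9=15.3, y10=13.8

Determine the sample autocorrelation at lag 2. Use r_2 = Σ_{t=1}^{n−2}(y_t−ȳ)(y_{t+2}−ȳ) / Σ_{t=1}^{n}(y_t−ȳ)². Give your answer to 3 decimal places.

Mean ȳ = (37.7 + 36.1 + 36.3 + 35.9 + 28.1 + 25.5 + 28.8 + 22.5 + 15.3 + 13.8)/10 = 28.0000
Numerator Σ_{t=1}^{8}(y_t−ȳ)(y_{t+2}−ȳ) = 207.3500
Denominator Σ(y_t−ȳ)² = 691.0800
r_2 = 207.3500 / 691.0800 = 0.300

0.300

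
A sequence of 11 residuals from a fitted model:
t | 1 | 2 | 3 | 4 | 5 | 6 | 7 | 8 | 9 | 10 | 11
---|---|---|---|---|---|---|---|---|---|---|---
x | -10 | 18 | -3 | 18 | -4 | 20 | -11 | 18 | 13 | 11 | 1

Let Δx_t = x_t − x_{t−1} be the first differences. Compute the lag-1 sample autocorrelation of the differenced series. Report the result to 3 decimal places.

First differences Δx: 28, -21, 21, -22, 24, -31, 29, -5, -2, -10
Mean of differences = 1.1000
Numerator Σ(Δx_t−Δx̄)(Δx_{t+1}−Δx̄) = -3770.5100
Denominator Σ(Δx_t−Δx̄)² = 4644.9000
r_1(Δx) = -3770.5100 / 4644.9000 = -0.812

-0.812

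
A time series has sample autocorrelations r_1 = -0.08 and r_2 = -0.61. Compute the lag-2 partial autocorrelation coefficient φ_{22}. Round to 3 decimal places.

-0.620

φ_{22} = (r_2 − r_1²) / (1 − r_1²)
r_1² = (-0.08)² = 0.0064
Numerator = -0.61 − 0.0064 = -0.6164; denominator = 1 − 0.0064 = 0.9936
φ_{22} = -0.6164 / 0.9936 = -0.620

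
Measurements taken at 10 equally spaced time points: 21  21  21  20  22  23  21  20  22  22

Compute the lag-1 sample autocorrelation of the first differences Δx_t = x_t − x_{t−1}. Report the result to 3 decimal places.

-0.143

First differences Δx: 0, 0, -1, 2, 1, -2, -1, 2, 0
Mean of differences = 0.1111
Numerator Σ(Δx_t−Δx̄)(Δx_{t+1}−Δx̄) = -2.1235
Denominator Σ(Δx_t−Δx̄)² = 14.8889
r_1(Δx) = -2.1235 / 14.8889 = -0.143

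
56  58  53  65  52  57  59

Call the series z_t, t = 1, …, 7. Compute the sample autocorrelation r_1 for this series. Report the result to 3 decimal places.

Mean z̄ = (56 + 58 + 53 + 65 + 52 + 57 + 59)/7 = 57.1429
Deviations from mean: -1.1429, 0.8571, -4.1429, 7.8571, -5.1429, -0.1429, 1.8571
Σ(z_t−z̄)(z_{t+1}−z̄) = (-0.9796) + (-3.5510) + (-32.5510) + (-40.4082) + (0.7347) + (-0.2653) = -77.0204
Denominator Σ(z_t−z̄)² = 110.8571
r_1 = -77.0204 / 110.8571 = -0.695

-0.695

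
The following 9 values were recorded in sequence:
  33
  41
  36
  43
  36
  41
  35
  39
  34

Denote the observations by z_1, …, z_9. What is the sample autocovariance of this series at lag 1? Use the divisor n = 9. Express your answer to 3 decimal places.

-6.775

Mean z̄ = (33 + 41 + 36 + 43 + 36 + 41 + 35 + 39 + 34)/9 = 37.5556
Σ_{t=1}^{8}(z_t−z̄)(z_{t+1}−z̄) = -60.9753
γ_1 = -60.9753 / 9 = -6.775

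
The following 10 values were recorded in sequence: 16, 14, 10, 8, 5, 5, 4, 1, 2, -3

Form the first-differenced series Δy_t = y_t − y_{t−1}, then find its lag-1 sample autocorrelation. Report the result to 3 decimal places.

-0.443

First differences Δy: -2, -4, -2, -3, 0, -1, -3, 1, -5
Mean of differences = -2.1111
Numerator Σ(Δy_t−Δȳ)(Δy_{t+1}−Δȳ) = -12.7901
Denominator Σ(Δy_t−Δȳ)² = 28.8889
r_1(Δy) = -12.7901 / 28.8889 = -0.443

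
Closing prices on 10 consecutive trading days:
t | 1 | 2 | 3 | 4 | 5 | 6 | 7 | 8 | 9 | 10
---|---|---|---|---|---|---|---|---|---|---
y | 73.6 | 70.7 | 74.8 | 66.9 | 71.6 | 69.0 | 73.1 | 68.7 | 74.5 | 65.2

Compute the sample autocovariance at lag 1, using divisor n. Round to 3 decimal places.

Mean ȳ = (73.6 + 70.7 + 74.8 + 66.9 + 71.6 + 69.0 + 73.1 + 68.7 + 74.5 + 65.2)/10 = 70.8100
Σ_{t=1}^{9}(y_t−ȳ)(y_{t+1}−ȳ) = -58.3291
γ_1 = -58.3291 / 10 = -5.833

-5.833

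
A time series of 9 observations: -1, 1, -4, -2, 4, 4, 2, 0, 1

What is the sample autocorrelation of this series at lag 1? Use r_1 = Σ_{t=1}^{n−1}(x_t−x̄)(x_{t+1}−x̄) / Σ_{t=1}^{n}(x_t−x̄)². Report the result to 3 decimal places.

Mean x̄ = (-1 + 1 − 4 − 2 + 4 + 4 + 2 + 0 + 1)/9 = 0.5556
Numerator Σ_{t=1}^{8}(x_t−x̄)(x_{t+1}−x̄) = 15.9136
Denominator Σ(x_t−x̄)² = 56.2222
r_1 = 15.9136 / 56.2222 = 0.283

0.283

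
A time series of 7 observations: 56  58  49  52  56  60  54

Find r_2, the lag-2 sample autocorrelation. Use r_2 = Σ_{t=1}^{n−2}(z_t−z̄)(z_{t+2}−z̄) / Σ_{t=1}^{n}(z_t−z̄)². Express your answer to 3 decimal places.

Mean z̄ = (56 + 58 + 49 + 52 + 56 + 60 + 54)/7 = 55.0000
Deviations from mean: 1.0000, 3.0000, -6.0000, -3.0000, 1.0000, 5.0000, -1.0000
Σ(z_t−z̄)(z_{t+2}−z̄) = (-6.0000) + (-9.0000) + (-6.0000) + (-15.0000) + (-1.0000) = -37.0000
Denominator Σ(z_t−z̄)² = 82.0000
r_2 = -37.0000 / 82.0000 = -0.451

-0.451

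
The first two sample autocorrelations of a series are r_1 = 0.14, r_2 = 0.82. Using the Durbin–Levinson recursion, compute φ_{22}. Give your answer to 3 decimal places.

0.816

φ_{22} = (r_2 − r_1²) / (1 − r_1²)
r_1² = (0.14)² = 0.0196
Numerator = 0.82 − 0.0196 = 0.8004; denominator = 1 − 0.0196 = 0.9804
φ_{22} = 0.8004 / 0.9804 = 0.816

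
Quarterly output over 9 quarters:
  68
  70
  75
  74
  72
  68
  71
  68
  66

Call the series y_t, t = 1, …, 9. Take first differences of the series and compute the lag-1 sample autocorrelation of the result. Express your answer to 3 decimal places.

-0.008

First differences Δy: 2, 5, -1, -2, -4, 3, -3, -2
Mean of differences = -0.2500
Numerator Σ(Δy_t−Δȳ)(Δy_{t+1}−Δȳ) = -0.5625
Denominator Σ(Δy_t−Δȳ)² = 71.5000
r_1(Δy) = -0.5625 / 71.5000 = -0.008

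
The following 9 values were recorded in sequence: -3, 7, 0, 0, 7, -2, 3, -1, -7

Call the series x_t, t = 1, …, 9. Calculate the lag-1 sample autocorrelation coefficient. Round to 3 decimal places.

-0.258

Mean x̄ = (-3 + 7 + 0 + 0 + 7 − 2 + 3 − 1 − 7)/9 = 0.4444
Numerator Σ_{t=1}^{8}(x_t−x̄)(x_{t+1}−x̄) = -43.4198
Denominator Σ(x_t−x̄)² = 168.2222
r_1 = -43.4198 / 168.2222 = -0.258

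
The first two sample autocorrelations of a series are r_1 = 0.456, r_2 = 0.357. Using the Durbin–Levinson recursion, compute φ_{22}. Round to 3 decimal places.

0.188

φ_{22} = (r_2 − r_1²) / (1 − r_1²)
r_1² = (0.456)² = 0.207936
Numerator = 0.357 − 0.2079 = 0.1491; denominator = 1 − 0.2079 = 0.7921
φ_{22} = 0.1491 / 0.7921 = 0.188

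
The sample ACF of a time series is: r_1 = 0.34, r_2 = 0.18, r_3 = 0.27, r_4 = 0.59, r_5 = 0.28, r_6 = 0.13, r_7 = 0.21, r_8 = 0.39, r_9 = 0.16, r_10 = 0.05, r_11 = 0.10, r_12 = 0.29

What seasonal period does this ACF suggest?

The largest autocorrelation is r_4 = 0.59, with a weaker echo at lag 8 (0.39); the remaining lags stay at or below 0.34. The elevated value at lag 1 (0.34), dropping to 0.18 at lag 2, reflects decaying short-term dependence rather than seasonality.
The dominant spike at lag 4 indicates a seasonal period of 4.

4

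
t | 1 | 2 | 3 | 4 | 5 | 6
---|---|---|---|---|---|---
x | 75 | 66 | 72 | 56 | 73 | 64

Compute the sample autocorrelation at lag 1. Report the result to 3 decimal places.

-0.599

Mean x̄ = (75 + 66 + 72 + 56 + 73 + 64)/6 = 67.6667
Deviations from mean: 7.3333, -1.6667, 4.3333, -11.6667, 5.3333, -3.6667
Σ(x_t−x̄)(x_{t+1}−x̄) = (-12.2222) + (-7.2222) + (-50.5556) + (-62.2222) + (-19.5556) = -151.7778
Denominator Σ(x_t−x̄)² = 253.3333
r_1 = -151.7778 / 253.3333 = -0.599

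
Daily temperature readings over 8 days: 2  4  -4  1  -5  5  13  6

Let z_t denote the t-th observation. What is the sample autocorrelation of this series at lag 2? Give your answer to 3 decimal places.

-0.090

Mean z̄ = (2 + 4 − 4 + 1 − 5 + 5 + 13 + 6)/8 = 2.7500
Σ(z_t−z̄)(z_{t+2}−z̄) = (5.0625) + (-2.1875) + (52.3125) + (-3.9375) + (-79.4375) + (7.3125) = -20.8750
Denominator Σ(z_t−z̄)² = 231.5000
r_2 = -20.8750 / 231.5000 = -0.090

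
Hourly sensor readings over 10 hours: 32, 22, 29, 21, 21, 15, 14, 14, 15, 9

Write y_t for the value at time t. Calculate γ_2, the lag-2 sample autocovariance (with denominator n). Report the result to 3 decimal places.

22.792

Mean ȳ = (32 + 22 + 29 + 21 + 21 + 15 + 14 + 14 + 15 + 9)/10 = 19.2000
Σ_{t=1}^{8}(y_t−ȳ)(y_{t+2}−ȳ) = 227.9200
γ_2 = 227.9200 / 10 = 22.792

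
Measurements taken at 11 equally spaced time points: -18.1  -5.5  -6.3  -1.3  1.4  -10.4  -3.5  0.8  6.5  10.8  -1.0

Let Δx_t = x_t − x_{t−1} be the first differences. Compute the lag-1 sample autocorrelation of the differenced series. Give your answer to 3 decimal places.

-0.209

First differences Δx: 12.6, -0.8, 5.0, 2.7, -11.8, 6.9, 4.3, 5.7, 4.3, -11.8
Mean of differences = 1.7100
Numerator Σ(Δx_t−Δx̄)(Δx_{t+1}−Δx̄) = -116.7071
Denominator Σ(Δx_t−Δx̄)² = 558.0090
r_1(Δx) = -116.7071 / 558.0090 = -0.209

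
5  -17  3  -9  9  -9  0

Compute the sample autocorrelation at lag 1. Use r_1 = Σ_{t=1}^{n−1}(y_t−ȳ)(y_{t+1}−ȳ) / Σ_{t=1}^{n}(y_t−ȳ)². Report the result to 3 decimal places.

Mean ȳ = (5 − 17 + 3 − 9 + 9 − 9 + 0)/7 = -2.5714
Deviations from mean: 7.5714, -14.4286, 5.5714, -6.4286, 11.5714, -6.4286, 2.5714
Σ(y_t−ȳ)(y_{t+1}−ȳ) = (-109.2449) + (-80.3878) + (-35.8163) + (-74.3878) + (-74.3878) + (-16.5306) = -390.7551
Denominator Σ(y_t−ȳ)² = 519.7143
r_1 = -390.7551 / 519.7143 = -0.752

-0.752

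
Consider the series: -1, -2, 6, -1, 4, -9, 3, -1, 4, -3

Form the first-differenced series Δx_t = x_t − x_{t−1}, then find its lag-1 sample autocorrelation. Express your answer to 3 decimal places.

First differences Δx: -1, 8, -7, 5, -13, 12, -4, 5, -7
Mean of differences = -0.2222
Numerator Σ(Δx_t−Δx̄)(Δx_{t+1}−Δx̄) = -421.7160
Denominator Σ(Δx_t−Δx̄)² = 541.5556
r_1(Δx) = -421.7160 / 541.5556 = -0.779

-0.779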